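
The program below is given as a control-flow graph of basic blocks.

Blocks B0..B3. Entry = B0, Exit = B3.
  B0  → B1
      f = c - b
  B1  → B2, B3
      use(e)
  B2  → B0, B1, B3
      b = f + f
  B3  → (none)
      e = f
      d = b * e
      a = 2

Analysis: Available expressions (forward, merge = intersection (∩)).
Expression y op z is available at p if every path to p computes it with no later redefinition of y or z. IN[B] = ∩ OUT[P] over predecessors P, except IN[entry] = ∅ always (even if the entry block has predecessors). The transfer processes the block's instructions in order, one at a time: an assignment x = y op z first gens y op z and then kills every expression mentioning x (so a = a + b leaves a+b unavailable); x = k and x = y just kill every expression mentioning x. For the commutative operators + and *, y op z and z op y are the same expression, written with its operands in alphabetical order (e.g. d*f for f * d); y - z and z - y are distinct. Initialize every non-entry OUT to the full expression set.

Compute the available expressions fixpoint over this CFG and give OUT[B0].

Answer: {c-b}

Trace:
Per-block solution:
  B0:  IN={}  OUT={c-b}
  B1:  IN={}  OUT={}
  B2:  IN={}  OUT={f+f}
  B3:  IN={}  OUT={b*e}

Merge at B0 (entry node, so the boundary value {} is joined with the incoming edge(s)): IN[B0] = {} ∩ OUT[B2] = {}
Applying B0's transfer function to that IN value gives OUT[B0] (row B0 above).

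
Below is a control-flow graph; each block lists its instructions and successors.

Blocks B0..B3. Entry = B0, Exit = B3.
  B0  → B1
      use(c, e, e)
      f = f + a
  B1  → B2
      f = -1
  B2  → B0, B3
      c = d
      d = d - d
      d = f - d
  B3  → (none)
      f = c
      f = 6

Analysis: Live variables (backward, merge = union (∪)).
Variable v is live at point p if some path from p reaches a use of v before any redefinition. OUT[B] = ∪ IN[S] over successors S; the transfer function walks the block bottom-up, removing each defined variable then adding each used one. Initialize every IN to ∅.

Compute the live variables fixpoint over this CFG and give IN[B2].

Fixpoint table:
  B0:   IN={a, c, d, e, f}   OUT={a, d, e}
  B1:   IN={a, d, e}   OUT={a, d, e, f}
  B2:   IN={a, d, e, f}   OUT={a, c, d, e, f}
  B3:   IN={c}   OUT={}

Merge at B2: OUT[B2] = IN[B0] ⊔ IN[B3] = {a, c, d, e, f}
Applying B2's transfer function to that OUT value gives IN[B2] (row B2 above).

Answer: {a, d, e, f}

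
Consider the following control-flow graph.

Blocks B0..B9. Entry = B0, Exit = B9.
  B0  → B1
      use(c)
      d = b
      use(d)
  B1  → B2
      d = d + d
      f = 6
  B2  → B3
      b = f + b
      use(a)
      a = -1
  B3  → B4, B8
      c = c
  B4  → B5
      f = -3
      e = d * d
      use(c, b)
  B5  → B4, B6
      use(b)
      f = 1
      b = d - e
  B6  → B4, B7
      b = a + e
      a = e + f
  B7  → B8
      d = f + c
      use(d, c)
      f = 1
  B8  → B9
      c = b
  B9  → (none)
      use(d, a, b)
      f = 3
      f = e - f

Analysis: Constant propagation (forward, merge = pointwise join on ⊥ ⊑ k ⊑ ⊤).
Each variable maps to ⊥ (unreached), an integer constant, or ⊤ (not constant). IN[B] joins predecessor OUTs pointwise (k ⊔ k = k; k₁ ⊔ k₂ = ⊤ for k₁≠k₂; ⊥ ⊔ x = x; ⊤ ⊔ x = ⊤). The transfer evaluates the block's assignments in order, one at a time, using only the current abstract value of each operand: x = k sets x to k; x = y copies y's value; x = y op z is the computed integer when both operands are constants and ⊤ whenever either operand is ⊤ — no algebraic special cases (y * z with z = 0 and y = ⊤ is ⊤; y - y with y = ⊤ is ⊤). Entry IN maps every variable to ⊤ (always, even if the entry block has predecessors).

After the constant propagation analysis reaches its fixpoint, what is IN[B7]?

Per-block solution:
  B0:   IN=(all ⊤)   OUT=(all ⊤)
  B1:   IN=(all ⊤)   OUT={f:6; rest ⊤}
  B2:   IN={f:6; rest ⊤}   OUT={a:-1, f:6; rest ⊤}
  B3:   IN={a:-1, f:6; rest ⊤}   OUT={a:-1, f:6; rest ⊤}
  B4:   IN=(all ⊤)   OUT={f:-3; rest ⊤}
  B5:   IN={f:-3; rest ⊤}   OUT={f:1; rest ⊤}
  B6:   IN={f:1; rest ⊤}   OUT={f:1; rest ⊤}
  B7:   IN={f:1; rest ⊤}   OUT={f:1; rest ⊤}
  B8:   IN=(all ⊤)   OUT=(all ⊤)
  B9:   IN=(all ⊤)   OUT=(all ⊤)

Merge at B7: IN[B7] = OUT[B6] = {a: ⊤, b: ⊤, c: ⊤, d: ⊤, e: ⊤, f: 1}

Answer: {a: ⊤, b: ⊤, c: ⊤, d: ⊤, e: ⊤, f: 1}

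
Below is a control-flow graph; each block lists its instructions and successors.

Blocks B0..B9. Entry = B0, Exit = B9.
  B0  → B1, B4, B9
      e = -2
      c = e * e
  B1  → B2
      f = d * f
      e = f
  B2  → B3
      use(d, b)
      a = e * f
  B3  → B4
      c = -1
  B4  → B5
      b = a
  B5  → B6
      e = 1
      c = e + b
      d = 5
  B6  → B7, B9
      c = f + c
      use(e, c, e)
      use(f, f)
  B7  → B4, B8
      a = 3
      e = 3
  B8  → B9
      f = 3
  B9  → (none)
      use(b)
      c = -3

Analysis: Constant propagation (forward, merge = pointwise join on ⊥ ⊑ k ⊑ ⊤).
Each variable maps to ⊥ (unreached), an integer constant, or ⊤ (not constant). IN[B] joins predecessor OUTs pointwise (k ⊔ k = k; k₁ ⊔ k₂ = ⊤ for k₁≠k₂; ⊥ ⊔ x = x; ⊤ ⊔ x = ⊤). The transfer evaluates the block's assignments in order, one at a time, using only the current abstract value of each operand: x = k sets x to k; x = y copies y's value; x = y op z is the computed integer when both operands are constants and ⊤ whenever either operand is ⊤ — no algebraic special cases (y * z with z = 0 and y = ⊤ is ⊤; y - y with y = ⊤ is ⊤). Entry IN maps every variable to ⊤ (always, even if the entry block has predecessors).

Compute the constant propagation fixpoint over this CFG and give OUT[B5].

Converged values:
  B0: | IN=(all ⊤) | OUT={c:4, e:-2; rest ⊤}
  B1: | IN={c:4, e:-2; rest ⊤} | OUT={c:4; rest ⊤}
  B2: | IN={c:4; rest ⊤} | OUT={c:4; rest ⊤}
  B3: | IN={c:4; rest ⊤} | OUT={c:-1; rest ⊤}
  B4: | IN=(all ⊤) | OUT=(all ⊤)
  B5: | IN=(all ⊤) | OUT={d:5, e:1; rest ⊤}
  B6: | IN={d:5, e:1; rest ⊤} | OUT={d:5, e:1; rest ⊤}
  B7: | IN={d:5, e:1; rest ⊤} | OUT={a:3, d:5, e:3; rest ⊤}
  B8: | IN={a:3, d:5, e:3; rest ⊤} | OUT={a:3, d:5, e:3, f:3; rest ⊤}
  B9: | IN=(all ⊤) | OUT={c:-3; rest ⊤}

Merge at B5: IN[B5] = OUT[B4] = {a: ⊤, b: ⊤, c: ⊤, d: ⊤, e: ⊤, f: ⊤}
Applying B5's transfer function to that IN value gives OUT[B5] (row B5 above).

Answer: {a: ⊤, b: ⊤, c: ⊤, d: 5, e: 1, f: ⊤}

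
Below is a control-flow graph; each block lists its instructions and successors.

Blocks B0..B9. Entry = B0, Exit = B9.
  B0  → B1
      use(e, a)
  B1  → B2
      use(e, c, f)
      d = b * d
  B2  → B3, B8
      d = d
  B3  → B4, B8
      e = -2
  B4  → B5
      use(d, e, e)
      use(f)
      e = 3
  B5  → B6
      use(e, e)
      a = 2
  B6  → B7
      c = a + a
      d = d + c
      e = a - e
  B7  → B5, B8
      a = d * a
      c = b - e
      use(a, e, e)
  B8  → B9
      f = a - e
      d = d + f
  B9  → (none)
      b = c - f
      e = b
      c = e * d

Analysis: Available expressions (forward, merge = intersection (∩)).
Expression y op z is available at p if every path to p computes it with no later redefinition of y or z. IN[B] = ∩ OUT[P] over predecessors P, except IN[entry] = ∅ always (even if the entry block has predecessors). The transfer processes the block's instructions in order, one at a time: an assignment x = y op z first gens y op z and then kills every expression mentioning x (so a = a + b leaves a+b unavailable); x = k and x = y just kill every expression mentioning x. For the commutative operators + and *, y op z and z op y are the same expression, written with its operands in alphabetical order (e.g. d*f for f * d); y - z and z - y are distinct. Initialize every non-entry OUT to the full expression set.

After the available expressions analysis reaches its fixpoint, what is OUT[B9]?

Answer: {d*e}

Working:
Fixpoint table:
  B0: | IN={} | OUT={}
  B1: | IN={} | OUT={}
  B2: | IN={} | OUT={}
  B3: | IN={} | OUT={}
  B4: | IN={} | OUT={}
  B5: | IN={} | OUT={}
  B6: | IN={} | OUT={a+a}
  B7: | IN={a+a} | OUT={b-e}
  B8: | IN={} | OUT={a-e}
  B9: | IN={a-e} | OUT={d*e}

Merge at B9: IN[B9] = OUT[B8] = {a-e}
Applying B9's transfer function to that IN value gives OUT[B9] (row B9 above).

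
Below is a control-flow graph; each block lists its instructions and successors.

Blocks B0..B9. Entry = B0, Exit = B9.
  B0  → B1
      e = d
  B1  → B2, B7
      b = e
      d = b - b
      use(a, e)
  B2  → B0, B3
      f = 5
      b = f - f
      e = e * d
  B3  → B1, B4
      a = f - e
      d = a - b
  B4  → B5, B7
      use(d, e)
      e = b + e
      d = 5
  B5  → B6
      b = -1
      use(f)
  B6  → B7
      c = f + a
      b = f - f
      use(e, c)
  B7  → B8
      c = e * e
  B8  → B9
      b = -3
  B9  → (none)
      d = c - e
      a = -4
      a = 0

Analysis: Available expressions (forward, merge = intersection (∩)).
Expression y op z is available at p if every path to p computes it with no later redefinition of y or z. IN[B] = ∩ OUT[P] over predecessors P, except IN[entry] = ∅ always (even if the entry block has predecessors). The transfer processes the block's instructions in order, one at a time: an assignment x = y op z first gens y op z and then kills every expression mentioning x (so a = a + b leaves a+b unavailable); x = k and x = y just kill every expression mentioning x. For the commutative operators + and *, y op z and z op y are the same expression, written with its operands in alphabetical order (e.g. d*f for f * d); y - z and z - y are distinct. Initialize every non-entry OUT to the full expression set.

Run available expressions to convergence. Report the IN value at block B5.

Answer: {a-b, f-f}

Derivation:
Converged values:
  B0: | IN={} | OUT={}
  B1: | IN={} | OUT={b-b}
  B2: | IN={b-b} | OUT={f-f}
  B3: | IN={f-f} | OUT={a-b, f-e, f-f}
  B4: | IN={a-b, f-e, f-f} | OUT={a-b, f-f}
  B5: | IN={a-b, f-f} | OUT={f-f}
  B6: | IN={f-f} | OUT={a+f, f-f}
  B7: | IN={} | OUT={e*e}
  B8: | IN={e*e} | OUT={e*e}
  B9: | IN={e*e} | OUT={c-e, e*e}

Merge at B5: IN[B5] = OUT[B4] = {a-b, f-f}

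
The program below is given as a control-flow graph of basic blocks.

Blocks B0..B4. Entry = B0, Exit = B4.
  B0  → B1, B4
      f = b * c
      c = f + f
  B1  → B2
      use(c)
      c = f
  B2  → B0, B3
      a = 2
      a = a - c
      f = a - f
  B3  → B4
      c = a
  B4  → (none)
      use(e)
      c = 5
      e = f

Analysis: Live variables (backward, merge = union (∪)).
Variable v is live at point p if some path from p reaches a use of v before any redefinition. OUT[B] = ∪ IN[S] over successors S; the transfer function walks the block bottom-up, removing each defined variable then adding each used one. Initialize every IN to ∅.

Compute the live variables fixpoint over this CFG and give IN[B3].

Answer: {a, e, f}

Trace:
Fixpoint table:
  B0:  IN={b, c, e}  OUT={b, c, e, f}
  B1:  IN={b, c, e, f}  OUT={b, c, e, f}
  B2:  IN={b, c, e, f}  OUT={a, b, c, e, f}
  B3:  IN={a, e, f}  OUT={e, f}
  B4:  IN={e, f}  OUT={}

Merge at B3: OUT[B3] = IN[B4] = {e, f}
Applying B3's transfer function to that OUT value gives IN[B3] (row B3 above).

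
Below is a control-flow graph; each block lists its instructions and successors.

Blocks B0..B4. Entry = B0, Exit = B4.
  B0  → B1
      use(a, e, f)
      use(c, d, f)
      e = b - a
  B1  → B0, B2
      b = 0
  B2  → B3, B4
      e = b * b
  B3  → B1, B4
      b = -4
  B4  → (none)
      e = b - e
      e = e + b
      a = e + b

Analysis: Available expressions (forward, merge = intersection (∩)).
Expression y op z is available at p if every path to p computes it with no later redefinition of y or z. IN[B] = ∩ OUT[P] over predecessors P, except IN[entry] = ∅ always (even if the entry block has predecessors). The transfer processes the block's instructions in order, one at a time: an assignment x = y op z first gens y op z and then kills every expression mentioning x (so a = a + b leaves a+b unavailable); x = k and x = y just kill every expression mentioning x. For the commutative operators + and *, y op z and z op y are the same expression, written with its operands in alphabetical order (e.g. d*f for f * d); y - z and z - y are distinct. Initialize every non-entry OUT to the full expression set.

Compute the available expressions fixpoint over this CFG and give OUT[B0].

Per-block solution:
  B0:   IN={}   OUT={b-a}
  B1:   IN={}   OUT={}
  B2:   IN={}   OUT={b*b}
  B3:   IN={b*b}   OUT={}
  B4:   IN={}   OUT={b+e}

Merge at B0 (entry node, so the boundary value {} is joined with the incoming edge(s)): IN[B0] = {} ∩ OUT[B1] = {}
Applying B0's transfer function to that IN value gives OUT[B0] (row B0 above).

Answer: {b-a}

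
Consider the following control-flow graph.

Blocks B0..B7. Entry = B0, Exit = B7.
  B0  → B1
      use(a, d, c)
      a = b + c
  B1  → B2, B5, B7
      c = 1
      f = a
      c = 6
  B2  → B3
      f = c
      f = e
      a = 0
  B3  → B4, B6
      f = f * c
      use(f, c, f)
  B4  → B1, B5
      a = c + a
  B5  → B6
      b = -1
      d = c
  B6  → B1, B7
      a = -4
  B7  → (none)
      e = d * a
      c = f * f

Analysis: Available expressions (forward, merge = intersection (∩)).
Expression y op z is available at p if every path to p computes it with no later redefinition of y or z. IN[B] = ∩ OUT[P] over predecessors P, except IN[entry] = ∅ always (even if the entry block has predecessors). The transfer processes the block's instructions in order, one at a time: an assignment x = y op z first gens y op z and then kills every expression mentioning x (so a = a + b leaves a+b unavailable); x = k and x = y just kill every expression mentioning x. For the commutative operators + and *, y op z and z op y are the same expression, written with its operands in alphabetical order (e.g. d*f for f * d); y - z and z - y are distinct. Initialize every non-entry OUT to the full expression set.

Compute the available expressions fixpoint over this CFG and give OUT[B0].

Per-block solution:
  B0:  IN={}  OUT={b+c}
  B1:  IN={}  OUT={}
  B2:  IN={}  OUT={}
  B3:  IN={}  OUT={}
  B4:  IN={}  OUT={}
  B5:  IN={}  OUT={}
  B6:  IN={}  OUT={}
  B7:  IN={}  OUT={a*d, f*f}

B0 is the boundary node: IN[B0] = {}
Applying B0's transfer function to that IN value gives OUT[B0] (row B0 above).

Answer: {b+c}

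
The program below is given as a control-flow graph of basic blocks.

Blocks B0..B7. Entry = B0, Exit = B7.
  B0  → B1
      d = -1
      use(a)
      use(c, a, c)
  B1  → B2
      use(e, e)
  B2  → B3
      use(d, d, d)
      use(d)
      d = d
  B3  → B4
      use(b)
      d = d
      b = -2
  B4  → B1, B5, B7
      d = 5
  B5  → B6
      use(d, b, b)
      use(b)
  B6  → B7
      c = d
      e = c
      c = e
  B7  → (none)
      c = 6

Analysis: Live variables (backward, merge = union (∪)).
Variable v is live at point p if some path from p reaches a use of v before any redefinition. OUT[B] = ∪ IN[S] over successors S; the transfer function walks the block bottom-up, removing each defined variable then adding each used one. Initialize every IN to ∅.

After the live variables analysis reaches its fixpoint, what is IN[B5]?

Answer: {b, d}

Trace:
Converged values:
  B0:   IN={a, b, c, e}   OUT={b, d, e}
  B1:   IN={b, d, e}   OUT={b, d, e}
  B2:   IN={b, d, e}   OUT={b, d, e}
  B3:   IN={b, d, e}   OUT={b, e}
  B4:   IN={b, e}   OUT={b, d, e}
  B5:   IN={b, d}   OUT={d}
  B6:   IN={d}   OUT={}
  B7:   IN={}   OUT={}

Merge at B5: OUT[B5] = IN[B6] = {d}
Applying B5's transfer function to that OUT value gives IN[B5] (row B5 above).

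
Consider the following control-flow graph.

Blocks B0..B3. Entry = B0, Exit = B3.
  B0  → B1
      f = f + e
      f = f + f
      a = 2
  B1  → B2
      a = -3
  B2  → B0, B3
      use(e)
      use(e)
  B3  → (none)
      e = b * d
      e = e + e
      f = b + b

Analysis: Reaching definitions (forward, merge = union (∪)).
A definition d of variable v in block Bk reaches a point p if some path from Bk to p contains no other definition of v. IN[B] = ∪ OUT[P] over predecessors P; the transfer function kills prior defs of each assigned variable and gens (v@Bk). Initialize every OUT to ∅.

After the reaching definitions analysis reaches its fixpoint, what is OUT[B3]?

Answer: {a@B1, e@B3, f@B3}

Working:
Fixpoint table:
  B0:   IN={a@B1, f@B0}   OUT={a@B0, f@B0}
  B1:   IN={a@B0, f@B0}   OUT={a@B1, f@B0}
  B2:   IN={a@B1, f@B0}   OUT={a@B1, f@B0}
  B3:   IN={a@B1, f@B0}   OUT={a@B1, e@B3, f@B3}

Merge at B3: IN[B3] = OUT[B2] = {a@B1, f@B0}
Applying B3's transfer function to that IN value gives OUT[B3] (row B3 above).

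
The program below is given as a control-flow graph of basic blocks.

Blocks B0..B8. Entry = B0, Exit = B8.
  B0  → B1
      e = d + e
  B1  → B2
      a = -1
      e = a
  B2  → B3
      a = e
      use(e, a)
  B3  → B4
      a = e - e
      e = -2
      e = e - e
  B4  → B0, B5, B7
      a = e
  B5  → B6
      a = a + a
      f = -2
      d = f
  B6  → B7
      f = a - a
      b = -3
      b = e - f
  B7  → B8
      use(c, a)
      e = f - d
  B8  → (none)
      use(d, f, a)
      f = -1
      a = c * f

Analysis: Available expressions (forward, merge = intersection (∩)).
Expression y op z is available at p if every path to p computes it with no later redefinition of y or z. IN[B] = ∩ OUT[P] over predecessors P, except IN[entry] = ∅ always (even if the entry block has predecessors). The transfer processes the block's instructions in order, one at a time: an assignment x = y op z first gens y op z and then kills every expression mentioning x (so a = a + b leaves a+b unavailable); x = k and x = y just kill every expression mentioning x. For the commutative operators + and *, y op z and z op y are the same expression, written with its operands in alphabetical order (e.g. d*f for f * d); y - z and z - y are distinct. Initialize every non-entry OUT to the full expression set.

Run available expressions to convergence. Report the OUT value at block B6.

Per-block solution:
  B0:  IN={}  OUT={}
  B1:  IN={}  OUT={}
  B2:  IN={}  OUT={}
  B3:  IN={}  OUT={}
  B4:  IN={}  OUT={}
  B5:  IN={}  OUT={}
  B6:  IN={}  OUT={a-a, e-f}
  B7:  IN={}  OUT={f-d}
  B8:  IN={f-d}  OUT={c*f}

Merge at B6: IN[B6] = OUT[B5] = {}
Applying B6's transfer function to that IN value gives OUT[B6] (row B6 above).

Answer: {a-a, e-f}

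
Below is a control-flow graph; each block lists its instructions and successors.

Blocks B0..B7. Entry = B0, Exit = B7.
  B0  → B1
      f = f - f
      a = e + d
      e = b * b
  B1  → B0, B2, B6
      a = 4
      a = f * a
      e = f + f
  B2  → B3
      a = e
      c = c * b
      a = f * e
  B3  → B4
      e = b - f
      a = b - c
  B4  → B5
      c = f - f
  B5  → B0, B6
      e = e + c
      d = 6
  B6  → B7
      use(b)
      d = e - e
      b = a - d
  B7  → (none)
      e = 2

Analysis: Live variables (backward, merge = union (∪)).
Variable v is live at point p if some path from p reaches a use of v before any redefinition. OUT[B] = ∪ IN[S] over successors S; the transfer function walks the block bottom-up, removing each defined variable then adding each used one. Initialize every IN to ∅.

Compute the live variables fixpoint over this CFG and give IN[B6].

Answer: {a, b, e}

Working:
Converged values:
  B0: | IN={b, c, d, e, f} | OUT={b, c, d, f}
  B1: | IN={b, c, d, f} | OUT={a, b, c, d, e, f}
  B2: | IN={b, c, e, f} | OUT={b, c, f}
  B3: | IN={b, c, f} | OUT={a, b, e, f}
  B4: | IN={a, b, e, f} | OUT={a, b, c, e, f}
  B5: | IN={a, b, c, e, f} | OUT={a, b, c, d, e, f}
  B6: | IN={a, b, e} | OUT={}
  B7: | IN={} | OUT={}

Merge at B6: OUT[B6] = IN[B7] = {}
Applying B6's transfer function to that OUT value gives IN[B6] (row B6 above).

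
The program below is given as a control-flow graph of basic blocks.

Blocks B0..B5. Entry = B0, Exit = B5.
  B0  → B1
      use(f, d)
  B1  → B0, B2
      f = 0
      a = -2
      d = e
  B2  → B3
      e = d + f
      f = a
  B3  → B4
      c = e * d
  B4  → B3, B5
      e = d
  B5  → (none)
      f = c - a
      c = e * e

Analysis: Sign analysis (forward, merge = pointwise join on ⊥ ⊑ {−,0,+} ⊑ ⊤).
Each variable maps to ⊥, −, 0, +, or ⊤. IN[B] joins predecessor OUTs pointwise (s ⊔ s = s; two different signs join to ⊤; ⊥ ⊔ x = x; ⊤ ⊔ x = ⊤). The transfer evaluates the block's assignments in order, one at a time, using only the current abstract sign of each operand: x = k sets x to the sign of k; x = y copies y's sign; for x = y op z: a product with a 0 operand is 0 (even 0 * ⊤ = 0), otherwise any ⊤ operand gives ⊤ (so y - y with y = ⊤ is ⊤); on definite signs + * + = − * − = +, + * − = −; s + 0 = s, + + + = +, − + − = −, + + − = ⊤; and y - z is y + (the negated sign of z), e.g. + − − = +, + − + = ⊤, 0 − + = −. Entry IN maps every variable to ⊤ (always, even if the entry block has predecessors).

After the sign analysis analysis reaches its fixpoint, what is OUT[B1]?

Answer: {a: -, b: ⊤, c: ⊤, d: ⊤, e: ⊤, f: 0}

Working:
Converged values:
  B0:   IN=(all ⊤)   OUT=(all ⊤)
  B1:   IN=(all ⊤)   OUT={a:-, f:0; rest ⊤}
  B2:   IN={a:-, f:0; rest ⊤}   OUT={a:-, f:-; rest ⊤}
  B3:   IN={a:-, f:-; rest ⊤}   OUT={a:-, f:-; rest ⊤}
  B4:   IN={a:-, f:-; rest ⊤}   OUT={a:-, f:-; rest ⊤}
  B5:   IN={a:-, f:-; rest ⊤}   OUT={a:-; rest ⊤}

Merge at B1: IN[B1] = OUT[B0] = {a: ⊤, b: ⊤, c: ⊤, d: ⊤, e: ⊤, f: ⊤}
Applying B1's transfer function to that IN value gives OUT[B1] (row B1 above).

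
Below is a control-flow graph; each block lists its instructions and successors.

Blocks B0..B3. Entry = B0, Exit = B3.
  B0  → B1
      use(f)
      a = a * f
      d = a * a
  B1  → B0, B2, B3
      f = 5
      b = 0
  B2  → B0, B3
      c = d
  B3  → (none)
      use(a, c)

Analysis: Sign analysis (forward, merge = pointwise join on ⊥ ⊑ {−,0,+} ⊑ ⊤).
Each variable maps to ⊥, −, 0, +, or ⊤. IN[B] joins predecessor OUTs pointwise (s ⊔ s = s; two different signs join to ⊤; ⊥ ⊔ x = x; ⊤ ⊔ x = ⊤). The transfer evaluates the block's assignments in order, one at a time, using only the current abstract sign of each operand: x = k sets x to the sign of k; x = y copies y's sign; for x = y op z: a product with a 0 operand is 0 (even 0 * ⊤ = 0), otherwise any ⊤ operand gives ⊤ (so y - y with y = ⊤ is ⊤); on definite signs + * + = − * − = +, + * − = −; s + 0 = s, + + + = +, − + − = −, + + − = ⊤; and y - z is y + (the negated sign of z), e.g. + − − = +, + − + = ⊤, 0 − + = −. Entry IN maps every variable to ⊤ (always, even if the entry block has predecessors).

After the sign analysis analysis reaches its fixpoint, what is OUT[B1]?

Answer: {a: ⊤, b: 0, c: ⊤, d: ⊤, e: ⊤, f: +}

Derivation:
Per-block solution:
  B0: | IN=(all ⊤) | OUT=(all ⊤)
  B1: | IN=(all ⊤) | OUT={b:0, f:+; rest ⊤}
  B2: | IN={b:0, f:+; rest ⊤} | OUT={b:0, f:+; rest ⊤}
  B3: | IN={b:0, f:+; rest ⊤} | OUT={b:0, f:+; rest ⊤}

Merge at B1: IN[B1] = OUT[B0] = {a: ⊤, b: ⊤, c: ⊤, d: ⊤, e: ⊤, f: ⊤}
Applying B1's transfer function to that IN value gives OUT[B1] (row B1 above).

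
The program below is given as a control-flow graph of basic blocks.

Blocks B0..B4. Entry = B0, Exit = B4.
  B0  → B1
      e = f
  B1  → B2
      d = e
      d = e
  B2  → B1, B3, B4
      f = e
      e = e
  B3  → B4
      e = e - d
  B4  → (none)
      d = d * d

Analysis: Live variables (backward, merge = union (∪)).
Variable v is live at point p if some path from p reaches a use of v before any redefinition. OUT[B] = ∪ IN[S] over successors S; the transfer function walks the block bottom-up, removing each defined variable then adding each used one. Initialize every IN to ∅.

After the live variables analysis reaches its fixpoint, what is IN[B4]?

Per-block solution:
  B0:  IN={f}  OUT={e}
  B1:  IN={e}  OUT={d, e}
  B2:  IN={d, e}  OUT={d, e}
  B3:  IN={d, e}  OUT={d}
  B4:  IN={d}  OUT={}

B4 is the boundary node: OUT[B4] = {}
Applying B4's transfer function to that OUT value gives IN[B4] (row B4 above).

Answer: {d}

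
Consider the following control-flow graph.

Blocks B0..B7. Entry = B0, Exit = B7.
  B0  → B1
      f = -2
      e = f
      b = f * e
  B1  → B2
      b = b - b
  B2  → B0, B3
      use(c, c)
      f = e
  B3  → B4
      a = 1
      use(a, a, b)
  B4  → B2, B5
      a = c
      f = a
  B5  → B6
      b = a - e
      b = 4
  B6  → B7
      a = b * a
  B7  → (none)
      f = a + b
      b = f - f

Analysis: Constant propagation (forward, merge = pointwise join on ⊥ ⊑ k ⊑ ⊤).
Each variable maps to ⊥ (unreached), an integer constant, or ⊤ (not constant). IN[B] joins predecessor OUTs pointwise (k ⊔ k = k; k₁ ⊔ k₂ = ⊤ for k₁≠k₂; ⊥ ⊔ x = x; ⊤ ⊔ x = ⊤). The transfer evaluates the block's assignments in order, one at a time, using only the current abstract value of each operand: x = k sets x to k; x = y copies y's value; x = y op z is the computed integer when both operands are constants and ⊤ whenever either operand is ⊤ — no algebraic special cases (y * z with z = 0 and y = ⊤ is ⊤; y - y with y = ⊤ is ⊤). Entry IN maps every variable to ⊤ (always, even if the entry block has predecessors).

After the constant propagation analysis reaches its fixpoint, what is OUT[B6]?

Per-block solution:
  B0:  IN=(all ⊤)  OUT={b:4, e:-2, f:-2; rest ⊤}
  B1:  IN={b:4, e:-2, f:-2; rest ⊤}  OUT={b:0, e:-2, f:-2; rest ⊤}
  B2:  IN={b:0, e:-2; rest ⊤}  OUT={b:0, e:-2, f:-2; rest ⊤}
  B3:  IN={b:0, e:-2, f:-2; rest ⊤}  OUT={a:1, b:0, e:-2, f:-2; rest ⊤}
  B4:  IN={a:1, b:0, e:-2, f:-2; rest ⊤}  OUT={b:0, e:-2; rest ⊤}
  B5:  IN={b:0, e:-2; rest ⊤}  OUT={b:4, e:-2; rest ⊤}
  B6:  IN={b:4, e:-2; rest ⊤}  OUT={b:4, e:-2; rest ⊤}
  B7:  IN={b:4, e:-2; rest ⊤}  OUT={e:-2; rest ⊤}

Merge at B6: IN[B6] = OUT[B5] = {a: ⊤, b: 4, c: ⊤, d: ⊤, e: -2, f: ⊤}
Applying B6's transfer function to that IN value gives OUT[B6] (row B6 above).

Answer: {a: ⊤, b: 4, c: ⊤, d: ⊤, e: -2, f: ⊤}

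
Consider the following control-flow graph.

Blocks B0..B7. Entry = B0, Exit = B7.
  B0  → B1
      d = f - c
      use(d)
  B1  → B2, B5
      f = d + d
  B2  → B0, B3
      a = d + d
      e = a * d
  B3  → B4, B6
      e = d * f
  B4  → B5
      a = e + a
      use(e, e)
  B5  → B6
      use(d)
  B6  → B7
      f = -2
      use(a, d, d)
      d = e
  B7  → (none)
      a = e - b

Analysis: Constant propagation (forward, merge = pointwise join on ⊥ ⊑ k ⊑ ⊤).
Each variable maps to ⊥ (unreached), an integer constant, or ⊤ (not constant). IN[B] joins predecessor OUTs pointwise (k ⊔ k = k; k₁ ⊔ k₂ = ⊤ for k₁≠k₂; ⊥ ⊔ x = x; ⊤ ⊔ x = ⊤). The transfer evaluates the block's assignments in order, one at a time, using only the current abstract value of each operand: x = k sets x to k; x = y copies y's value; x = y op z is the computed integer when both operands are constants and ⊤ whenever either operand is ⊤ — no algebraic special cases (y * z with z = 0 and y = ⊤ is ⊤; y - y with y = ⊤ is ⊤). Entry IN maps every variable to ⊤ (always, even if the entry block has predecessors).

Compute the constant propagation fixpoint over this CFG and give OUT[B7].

Answer: {a: ⊤, b: ⊤, c: ⊤, d: ⊤, e: ⊤, f: -2}

Trace:
Per-block solution:
  B0:   IN=(all ⊤)   OUT=(all ⊤)
  B1:   IN=(all ⊤)   OUT=(all ⊤)
  B2:   IN=(all ⊤)   OUT=(all ⊤)
  B3:   IN=(all ⊤)   OUT=(all ⊤)
  B4:   IN=(all ⊤)   OUT=(all ⊤)
  B5:   IN=(all ⊤)   OUT=(all ⊤)
  B6:   IN=(all ⊤)   OUT={f:-2; rest ⊤}
  B7:   IN={f:-2; rest ⊤}   OUT={f:-2; rest ⊤}

Merge at B7: IN[B7] = OUT[B6] = {a: ⊤, b: ⊤, c: ⊤, d: ⊤, e: ⊤, f: -2}
Applying B7's transfer function to that IN value gives OUT[B7] (row B7 above).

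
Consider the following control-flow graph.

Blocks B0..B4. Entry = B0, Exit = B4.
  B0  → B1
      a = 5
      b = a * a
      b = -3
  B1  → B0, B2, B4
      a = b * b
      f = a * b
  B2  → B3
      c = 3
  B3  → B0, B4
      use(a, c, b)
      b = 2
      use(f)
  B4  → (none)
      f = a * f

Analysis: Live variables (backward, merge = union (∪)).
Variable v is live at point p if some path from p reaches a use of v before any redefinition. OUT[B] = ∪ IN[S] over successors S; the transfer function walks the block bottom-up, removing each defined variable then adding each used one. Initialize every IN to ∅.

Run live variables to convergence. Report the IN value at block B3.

Answer: {a, b, c, f}

Trace:
Converged values:
  B0: | IN={} | OUT={b}
  B1: | IN={b} | OUT={a, b, f}
  B2: | IN={a, b, f} | OUT={a, b, c, f}
  B3: | IN={a, b, c, f} | OUT={a, f}
  B4: | IN={a, f} | OUT={}

Merge at B3: OUT[B3] = IN[B0] ⊔ IN[B4] = {a, f}
Applying B3's transfer function to that OUT value gives IN[B3] (row B3 above).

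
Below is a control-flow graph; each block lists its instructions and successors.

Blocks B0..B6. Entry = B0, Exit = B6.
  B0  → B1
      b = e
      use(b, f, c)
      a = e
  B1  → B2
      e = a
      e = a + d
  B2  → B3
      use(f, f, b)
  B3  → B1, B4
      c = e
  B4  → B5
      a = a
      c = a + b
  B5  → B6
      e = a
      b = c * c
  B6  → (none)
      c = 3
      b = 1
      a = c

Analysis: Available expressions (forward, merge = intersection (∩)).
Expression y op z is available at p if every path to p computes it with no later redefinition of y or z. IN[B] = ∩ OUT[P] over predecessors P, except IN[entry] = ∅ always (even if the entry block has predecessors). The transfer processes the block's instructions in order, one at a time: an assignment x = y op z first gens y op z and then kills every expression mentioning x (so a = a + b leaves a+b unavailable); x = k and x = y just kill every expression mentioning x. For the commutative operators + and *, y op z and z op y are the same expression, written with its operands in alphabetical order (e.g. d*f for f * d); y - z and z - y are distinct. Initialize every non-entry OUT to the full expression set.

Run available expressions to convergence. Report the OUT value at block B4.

Answer: {a+b}

Trace:
Fixpoint table:
  B0:  IN={}  OUT={}
  B1:  IN={}  OUT={a+d}
  B2:  IN={a+d}  OUT={a+d}
  B3:  IN={a+d}  OUT={a+d}
  B4:  IN={a+d}  OUT={a+b}
  B5:  IN={a+b}  OUT={c*c}
  B6:  IN={c*c}  OUT={}

Merge at B4: IN[B4] = OUT[B3] = {a+d}
Applying B4's transfer function to that IN value gives OUT[B4] (row B4 above).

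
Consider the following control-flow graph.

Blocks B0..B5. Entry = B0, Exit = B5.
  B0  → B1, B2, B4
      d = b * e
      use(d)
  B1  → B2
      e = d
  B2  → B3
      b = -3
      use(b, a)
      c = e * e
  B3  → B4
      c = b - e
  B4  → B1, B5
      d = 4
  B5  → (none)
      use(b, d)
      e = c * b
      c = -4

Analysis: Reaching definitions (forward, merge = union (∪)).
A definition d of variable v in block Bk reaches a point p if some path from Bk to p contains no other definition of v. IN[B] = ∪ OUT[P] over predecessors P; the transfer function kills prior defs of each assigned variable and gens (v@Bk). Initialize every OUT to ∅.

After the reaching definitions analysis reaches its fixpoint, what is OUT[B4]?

Answer: {b@B2, c@B3, d@B4, e@B1}

Working:
Per-block solution:
  B0:  IN={}  OUT={d@B0}
  B1:  IN={b@B2, c@B3, d@B0, d@B4, e@B1}  OUT={b@B2, c@B3, d@B0, d@B4, e@B1}
  B2:  IN={b@B2, c@B3, d@B0, d@B4, e@B1}  OUT={b@B2, c@B2, d@B0, d@B4, e@B1}
  B3:  IN={b@B2, c@B2, d@B0, d@B4, e@B1}  OUT={b@B2, c@B3, d@B0, d@B4, e@B1}
  B4:  IN={b@B2, c@B3, d@B0, d@B4, e@B1}  OUT={b@B2, c@B3, d@B4, e@B1}
  B5:  IN={b@B2, c@B3, d@B4, e@B1}  OUT={b@B2, c@B5, d@B4, e@B5}

Merge at B4: IN[B4] = OUT[B0] ⊔ OUT[B3] = {b@B2, c@B3, d@B0, d@B4, e@B1}
Applying B4's transfer function to that IN value gives OUT[B4] (row B4 above).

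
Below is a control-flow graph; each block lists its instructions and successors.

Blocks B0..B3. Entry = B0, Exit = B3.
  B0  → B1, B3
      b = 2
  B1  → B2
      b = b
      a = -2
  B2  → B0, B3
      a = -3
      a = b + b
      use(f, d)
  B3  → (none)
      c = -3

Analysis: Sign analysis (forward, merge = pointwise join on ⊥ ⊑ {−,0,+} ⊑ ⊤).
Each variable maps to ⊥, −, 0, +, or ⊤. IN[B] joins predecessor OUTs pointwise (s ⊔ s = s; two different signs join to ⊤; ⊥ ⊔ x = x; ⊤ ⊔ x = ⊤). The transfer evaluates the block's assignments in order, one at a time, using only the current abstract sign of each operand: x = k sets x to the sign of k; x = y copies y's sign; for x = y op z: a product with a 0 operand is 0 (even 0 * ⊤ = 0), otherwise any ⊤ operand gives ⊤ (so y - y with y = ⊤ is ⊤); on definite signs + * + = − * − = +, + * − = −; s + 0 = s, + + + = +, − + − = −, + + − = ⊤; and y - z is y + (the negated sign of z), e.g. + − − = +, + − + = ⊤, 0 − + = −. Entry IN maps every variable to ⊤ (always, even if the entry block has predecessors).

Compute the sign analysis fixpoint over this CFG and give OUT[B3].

Answer: {a: ⊤, b: +, c: -, d: ⊤, e: ⊤, f: ⊤}

Trace:
Fixpoint table:
  B0: | IN=(all ⊤) | OUT={b:+; rest ⊤}
  B1: | IN={b:+; rest ⊤} | OUT={a:-, b:+; rest ⊤}
  B2: | IN={a:-, b:+; rest ⊤} | OUT={a:+, b:+; rest ⊤}
  B3: | IN={b:+; rest ⊤} | OUT={b:+, c:-; rest ⊤}

Merge at B3: IN[B3] = OUT[B0] ⊔ OUT[B2] = {a: ⊤, b: +, c: ⊤, d: ⊤, e: ⊤, f: ⊤}
Applying B3's transfer function to that IN value gives OUT[B3] (row B3 above).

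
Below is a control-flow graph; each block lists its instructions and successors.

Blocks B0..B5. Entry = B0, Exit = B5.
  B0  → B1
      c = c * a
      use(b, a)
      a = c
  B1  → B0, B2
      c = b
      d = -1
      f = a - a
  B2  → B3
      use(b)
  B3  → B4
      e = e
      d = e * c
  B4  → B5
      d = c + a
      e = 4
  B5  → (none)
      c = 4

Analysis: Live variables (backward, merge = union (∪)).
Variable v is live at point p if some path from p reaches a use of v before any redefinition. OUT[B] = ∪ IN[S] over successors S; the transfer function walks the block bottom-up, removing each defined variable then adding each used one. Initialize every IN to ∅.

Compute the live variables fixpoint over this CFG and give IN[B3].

Per-block solution:
  B0: | IN={a, b, c, e} | OUT={a, b, e}
  B1: | IN={a, b, e} | OUT={a, b, c, e}
  B2: | IN={a, b, c, e} | OUT={a, c, e}
  B3: | IN={a, c, e} | OUT={a, c}
  B4: | IN={a, c} | OUT={}
  B5: | IN={} | OUT={}

Merge at B3: OUT[B3] = IN[B4] = {a, c}
Applying B3's transfer function to that OUT value gives IN[B3] (row B3 above).

Answer: {a, c, e}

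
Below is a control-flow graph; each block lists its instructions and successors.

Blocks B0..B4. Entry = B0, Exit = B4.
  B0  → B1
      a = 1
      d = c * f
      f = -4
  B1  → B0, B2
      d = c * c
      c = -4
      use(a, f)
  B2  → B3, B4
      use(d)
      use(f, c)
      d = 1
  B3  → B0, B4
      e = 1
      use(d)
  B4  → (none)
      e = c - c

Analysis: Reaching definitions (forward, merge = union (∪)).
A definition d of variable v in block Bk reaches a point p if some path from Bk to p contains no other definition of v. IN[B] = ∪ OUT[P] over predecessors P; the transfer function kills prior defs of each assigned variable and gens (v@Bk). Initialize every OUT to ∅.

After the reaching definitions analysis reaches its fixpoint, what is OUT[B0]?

Answer: {a@B0, c@B1, d@B0, e@B3, f@B0}

Derivation:
Converged values:
  B0:   IN={a@B0, c@B1, d@B1, d@B2, e@B3, f@B0}   OUT={a@B0, c@B1, d@B0, e@B3, f@B0}
  B1:   IN={a@B0, c@B1, d@B0, e@B3, f@B0}   OUT={a@B0, c@B1, d@B1, e@B3, f@B0}
  B2:   IN={a@B0, c@B1, d@B1, e@B3, f@B0}   OUT={a@B0, c@B1, d@B2, e@B3, f@B0}
  B3:   IN={a@B0, c@B1, d@B2, e@B3, f@B0}   OUT={a@B0, c@B1, d@B2, e@B3, f@B0}
  B4:   IN={a@B0, c@B1, d@B2, e@B3, f@B0}   OUT={a@B0, c@B1, d@B2, e@B4, f@B0}

Merge at B0 (entry node, so the boundary value {} is joined with the incoming edge(s)): IN[B0] = {} ⊔ OUT[B1] ⊔ OUT[B3] = {a@B0, c@B1, d@B1, d@B2, e@B3, f@B0}
Applying B0's transfer function to that IN value gives OUT[B0] (row B0 above).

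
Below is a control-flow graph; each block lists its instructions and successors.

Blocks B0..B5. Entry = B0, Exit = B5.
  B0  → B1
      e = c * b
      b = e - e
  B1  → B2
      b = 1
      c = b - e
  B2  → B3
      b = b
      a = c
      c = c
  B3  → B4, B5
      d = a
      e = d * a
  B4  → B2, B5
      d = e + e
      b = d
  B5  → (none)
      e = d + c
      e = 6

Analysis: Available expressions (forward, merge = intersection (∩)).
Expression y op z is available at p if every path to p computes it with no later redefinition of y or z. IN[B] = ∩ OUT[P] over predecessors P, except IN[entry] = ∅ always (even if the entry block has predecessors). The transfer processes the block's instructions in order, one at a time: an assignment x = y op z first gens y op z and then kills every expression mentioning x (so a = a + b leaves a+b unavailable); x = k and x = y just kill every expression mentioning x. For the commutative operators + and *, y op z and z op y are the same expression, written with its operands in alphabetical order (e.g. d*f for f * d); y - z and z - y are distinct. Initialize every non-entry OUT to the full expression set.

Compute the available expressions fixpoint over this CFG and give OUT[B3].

Answer: {a*d}

Working:
Per-block solution:
  B0:  IN={}  OUT={e-e}
  B1:  IN={e-e}  OUT={b-e, e-e}
  B2:  IN={}  OUT={}
  B3:  IN={}  OUT={a*d}
  B4:  IN={a*d}  OUT={e+e}
  B5:  IN={}  OUT={c+d}

Merge at B3: IN[B3] = OUT[B2] = {}
Applying B3's transfer function to that IN value gives OUT[B3] (row B3 above).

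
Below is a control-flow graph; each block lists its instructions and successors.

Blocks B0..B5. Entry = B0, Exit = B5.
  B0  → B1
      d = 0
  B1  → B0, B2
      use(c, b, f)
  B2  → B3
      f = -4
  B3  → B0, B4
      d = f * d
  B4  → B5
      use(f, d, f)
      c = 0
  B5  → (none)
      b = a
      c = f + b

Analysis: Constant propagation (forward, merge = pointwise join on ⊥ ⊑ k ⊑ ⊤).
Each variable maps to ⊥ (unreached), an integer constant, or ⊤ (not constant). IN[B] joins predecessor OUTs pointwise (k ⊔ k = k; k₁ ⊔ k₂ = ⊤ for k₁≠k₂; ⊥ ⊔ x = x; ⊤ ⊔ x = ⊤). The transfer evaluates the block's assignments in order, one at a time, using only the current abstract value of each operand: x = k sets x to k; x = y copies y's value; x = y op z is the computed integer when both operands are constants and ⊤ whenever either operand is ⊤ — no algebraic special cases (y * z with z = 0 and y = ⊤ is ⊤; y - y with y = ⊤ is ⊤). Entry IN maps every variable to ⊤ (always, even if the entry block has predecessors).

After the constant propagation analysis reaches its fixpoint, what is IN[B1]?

Converged values:
  B0:   IN=(all ⊤)   OUT={d:0; rest ⊤}
  B1:   IN={d:0; rest ⊤}   OUT={d:0; rest ⊤}
  B2:   IN={d:0; rest ⊤}   OUT={d:0, f:-4; rest ⊤}
  B3:   IN={d:0, f:-4; rest ⊤}   OUT={d:0, f:-4; rest ⊤}
  B4:   IN={d:0, f:-4; rest ⊤}   OUT={c:0, d:0, f:-4; rest ⊤}
  B5:   IN={c:0, d:0, f:-4; rest ⊤}   OUT={d:0, f:-4; rest ⊤}

Merge at B1: IN[B1] = OUT[B0] = {a: ⊤, b: ⊤, c: ⊤, d: 0, e: ⊤, f: ⊤}

Answer: {a: ⊤, b: ⊤, c: ⊤, d: 0, e: ⊤, f: ⊤}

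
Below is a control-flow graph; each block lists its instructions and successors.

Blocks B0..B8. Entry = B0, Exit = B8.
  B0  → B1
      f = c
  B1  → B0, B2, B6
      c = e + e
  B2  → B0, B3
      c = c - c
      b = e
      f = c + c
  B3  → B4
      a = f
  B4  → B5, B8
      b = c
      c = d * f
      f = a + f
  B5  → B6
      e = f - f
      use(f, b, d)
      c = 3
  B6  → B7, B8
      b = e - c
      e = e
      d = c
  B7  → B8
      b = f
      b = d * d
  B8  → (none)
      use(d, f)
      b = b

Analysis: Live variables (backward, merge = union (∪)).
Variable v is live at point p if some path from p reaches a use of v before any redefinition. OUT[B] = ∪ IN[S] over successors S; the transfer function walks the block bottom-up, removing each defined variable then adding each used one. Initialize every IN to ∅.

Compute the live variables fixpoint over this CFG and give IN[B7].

Answer: {d, f}

Trace:
Fixpoint table:
  B0: | IN={c, d, e} | OUT={d, e, f}
  B1: | IN={d, e, f} | OUT={c, d, e, f}
  B2: | IN={c, d, e} | OUT={c, d, e, f}
  B3: | IN={c, d, f} | OUT={a, c, d, f}
  B4: | IN={a, c, d, f} | OUT={b, d, f}
  B5: | IN={b, d, f} | OUT={c, e, f}
  B6: | IN={c, e, f} | OUT={b, d, f}
  B7: | IN={d, f} | OUT={b, d, f}
  B8: | IN={b, d, f} | OUT={}

Merge at B7: OUT[B7] = IN[B8] = {b, d, f}
Applying B7's transfer function to that OUT value gives IN[B7] (row B7 above).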